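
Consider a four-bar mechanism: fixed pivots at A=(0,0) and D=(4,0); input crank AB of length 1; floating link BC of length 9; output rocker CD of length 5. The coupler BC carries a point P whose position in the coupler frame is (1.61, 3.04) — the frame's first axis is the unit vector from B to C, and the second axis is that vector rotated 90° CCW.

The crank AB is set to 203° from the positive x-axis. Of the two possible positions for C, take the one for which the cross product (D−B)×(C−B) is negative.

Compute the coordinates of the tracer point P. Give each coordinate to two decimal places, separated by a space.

1.66 1.88

A=(0,0), D=(4.00,0)
B = A + 1.00·(cos203°, sin203°) = (-0.9205, -0.3907)
|BD| = 4.9360
circle(B,9.00) ∩ circle(D,5.00): a=8.1406, h=3.8380
  candidates: C₊=(6.8907,4.0797) cross=18.944; C₋=(7.4984,-3.5723) cross=-18.944
  mode - wants cross < 0 → take C=(7.4984,-3.5723) (cross=-18.944)
ex = (C−B)/|BC| = (0.9354,-0.3535); ey = (0.3535,0.9354)
P = B + 1.61·ex + 3.04·ey = (1.6602,1.8838)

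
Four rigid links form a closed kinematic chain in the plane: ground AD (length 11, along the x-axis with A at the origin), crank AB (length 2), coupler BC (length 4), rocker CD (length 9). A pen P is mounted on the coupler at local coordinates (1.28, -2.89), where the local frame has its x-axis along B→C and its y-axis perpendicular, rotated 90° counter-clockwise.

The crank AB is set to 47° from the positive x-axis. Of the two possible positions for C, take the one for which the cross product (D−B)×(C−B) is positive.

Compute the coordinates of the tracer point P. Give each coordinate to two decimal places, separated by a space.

A=(0,0), D=(11.00,0)
B = A + 2.00·(cos47°, sin47°) = (1.3640, 1.4627)
|BD| = 9.7464
circle(B,4.00) ∩ circle(D,9.00): a=1.5386, h=3.6922
  candidates: C₊=(3.4393,4.8822) cross=35.986; C₋=(2.3311,-2.4186) cross=-35.986
  mode + wants cross > 0 → take C=(3.4393,4.8822) (cross=35.986)
ex = (C−B)/|BC| = (0.5188,0.8549); ey = (-0.8549,0.5188)
P = B + 1.28·ex + -2.89·ey = (4.4987,1.0575)

4.50 1.06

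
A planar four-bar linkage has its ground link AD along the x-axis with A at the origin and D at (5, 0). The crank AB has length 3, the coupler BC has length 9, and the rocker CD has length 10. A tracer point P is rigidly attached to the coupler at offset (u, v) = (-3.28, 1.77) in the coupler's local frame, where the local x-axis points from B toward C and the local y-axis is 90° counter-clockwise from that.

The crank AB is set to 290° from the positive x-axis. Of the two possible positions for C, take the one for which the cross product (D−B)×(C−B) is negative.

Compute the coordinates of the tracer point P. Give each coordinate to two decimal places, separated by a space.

A=(0,0), D=(5.00,0)
B = A + 3.00·(cos290°, sin290°) = (1.0261, -2.8191)
|BD| = 4.8723
circle(B,9.00) ∩ circle(D,10.00): a=0.4864, h=8.9868
  candidates: C₊=(-3.7770,4.7922) cross=43.787; C₋=(6.6225,-9.8675) cross=-43.787
  mode - wants cross < 0 → take C=(6.6225,-9.8675) (cross=-43.787)
ex = (C−B)/|BC| = (0.6218,-0.7832); ey = (0.7832,0.6218)
P = B + -3.28·ex + 1.77·ey = (0.3727,0.8503)

0.37 0.85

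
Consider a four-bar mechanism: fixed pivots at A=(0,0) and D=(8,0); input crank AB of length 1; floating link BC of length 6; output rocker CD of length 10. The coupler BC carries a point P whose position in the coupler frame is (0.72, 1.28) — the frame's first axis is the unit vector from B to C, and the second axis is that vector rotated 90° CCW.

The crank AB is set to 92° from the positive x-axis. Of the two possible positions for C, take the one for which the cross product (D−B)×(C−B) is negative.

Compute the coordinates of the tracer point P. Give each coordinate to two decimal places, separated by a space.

1.16 0.15

A=(0,0), D=(8.00,0)
B = A + 1.00·(cos92°, sin92°) = (-0.0349, 0.9994)
|BD| = 8.0968
circle(B,6.00) ∩ circle(D,10.00): a=0.0962, h=5.9992
  candidates: C₊=(0.8011,6.9409) cross=48.575; C₋=(-0.6799,-4.9658) cross=-48.575
  mode - wants cross < 0 → take C=(-0.6799,-4.9658) (cross=-48.575)
ex = (C−B)/|BC| = (-0.1075,-0.9942); ey = (0.9942,-0.1075)
P = B + 0.72·ex + 1.28·ey = (1.1603,0.1460)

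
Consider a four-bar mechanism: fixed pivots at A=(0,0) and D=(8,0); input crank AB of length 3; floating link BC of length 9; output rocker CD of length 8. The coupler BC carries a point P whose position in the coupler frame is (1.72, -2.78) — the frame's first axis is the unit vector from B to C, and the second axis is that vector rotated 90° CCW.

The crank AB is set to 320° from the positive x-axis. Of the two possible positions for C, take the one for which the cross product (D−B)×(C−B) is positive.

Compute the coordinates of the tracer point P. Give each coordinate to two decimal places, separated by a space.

5.35 -0.76

A=(0,0), D=(8.00,0)
B = A + 3.00·(cos320°, sin320°) = (2.2981, -1.9284)
|BD| = 6.0191
circle(B,9.00) ∩ circle(D,8.00): a=4.4217, h=7.8389
  candidates: C₊=(3.9754,6.9140) cross=47.183; C₋=(8.9982,-7.9375) cross=-47.183
  mode + wants cross > 0 → take C=(3.9754,6.9140) (cross=47.183)
ex = (C−B)/|BC| = (0.1864,0.9825); ey = (-0.9825,0.1864)
P = B + 1.72·ex + -2.78·ey = (5.3500,-0.7566)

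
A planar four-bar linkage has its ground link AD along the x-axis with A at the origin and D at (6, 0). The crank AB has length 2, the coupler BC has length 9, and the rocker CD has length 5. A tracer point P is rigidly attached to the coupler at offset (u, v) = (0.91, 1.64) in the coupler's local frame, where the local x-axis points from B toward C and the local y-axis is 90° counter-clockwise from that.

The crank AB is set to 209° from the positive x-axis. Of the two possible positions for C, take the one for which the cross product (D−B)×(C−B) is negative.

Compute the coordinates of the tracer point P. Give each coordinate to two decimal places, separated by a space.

-0.20 0.09

A=(0,0), D=(6.00,0)
B = A + 2.00·(cos209°, sin209°) = (-1.7492, -0.9696)
|BD| = 7.8097
circle(B,9.00) ∩ circle(D,5.00): a=7.4901, h=4.9898
  candidates: C₊=(5.0634,4.9115) cross=38.969; C₋=(6.3025,-4.9908) cross=-38.969
  mode - wants cross < 0 → take C=(6.3025,-4.9908) (cross=-38.969)
ex = (C−B)/|BC| = (0.8946,-0.4468); ey = (0.4468,0.8946)
P = B + 0.91·ex + 1.64·ey = (-0.2024,0.0910)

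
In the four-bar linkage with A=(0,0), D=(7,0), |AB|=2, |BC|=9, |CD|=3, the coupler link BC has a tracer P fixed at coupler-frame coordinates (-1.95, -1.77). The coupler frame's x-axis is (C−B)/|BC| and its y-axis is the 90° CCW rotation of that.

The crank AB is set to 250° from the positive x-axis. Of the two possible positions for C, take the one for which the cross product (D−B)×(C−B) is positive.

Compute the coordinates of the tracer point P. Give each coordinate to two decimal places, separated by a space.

-1.36 -4.42

A=(0,0), D=(7.00,0)
B = A + 2.00·(cos250°, sin250°) = (-0.6840, -1.8794)
|BD| = 7.9105
circle(B,9.00) ∩ circle(D,3.00): a=8.5062, h=2.9403
  candidates: C₊=(6.8800,2.9976) cross=23.259; C₋=(8.2771,-2.7146) cross=-23.259
  mode + wants cross > 0 → take C=(6.8800,2.9976) (cross=23.259)
ex = (C−B)/|BC| = (0.8405,0.5419); ey = (-0.5419,0.8405)
P = B + -1.95·ex + -1.77·ey = (-1.3638,-4.4237)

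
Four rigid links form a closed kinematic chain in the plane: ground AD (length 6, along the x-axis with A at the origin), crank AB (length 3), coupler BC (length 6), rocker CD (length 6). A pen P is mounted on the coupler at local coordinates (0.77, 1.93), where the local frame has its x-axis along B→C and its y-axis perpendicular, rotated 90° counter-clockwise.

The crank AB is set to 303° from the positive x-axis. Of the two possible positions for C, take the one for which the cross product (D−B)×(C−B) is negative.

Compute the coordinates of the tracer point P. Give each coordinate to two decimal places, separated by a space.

A=(0,0), D=(6.00,0)
B = A + 3.00·(cos303°, sin303°) = (1.6339, -2.5160)
|BD| = 5.0391
circle(B,6.00) ∩ circle(D,6.00): a=2.5196, h=5.4453
  candidates: C₊=(1.0981,3.4600) cross=27.440; C₋=(6.5358,-5.9760) cross=-27.440
  mode - wants cross < 0 → take C=(6.5358,-5.9760) (cross=-27.440)
ex = (C−B)/|BC| = (0.8170,-0.5767); ey = (0.5767,0.8170)
P = B + 0.77·ex + 1.93·ey = (3.3760,-1.3833)

3.38 -1.38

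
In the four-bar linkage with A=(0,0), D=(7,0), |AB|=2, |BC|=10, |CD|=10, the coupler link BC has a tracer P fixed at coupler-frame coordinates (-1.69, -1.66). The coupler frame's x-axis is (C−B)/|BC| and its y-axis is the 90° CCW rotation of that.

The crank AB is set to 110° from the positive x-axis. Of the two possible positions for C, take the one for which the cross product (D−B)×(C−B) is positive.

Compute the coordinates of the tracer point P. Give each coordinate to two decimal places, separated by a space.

-0.38 -0.47

A=(0,0), D=(7.00,0)
B = A + 2.00·(cos110°, sin110°) = (-0.6840, 1.8794)
|BD| = 7.9105
circle(B,10.00) ∩ circle(D,10.00): a=3.9553, h=9.1845
  candidates: C₊=(5.3400,9.8613) cross=72.655; C₋=(0.9759,-7.9819) cross=-72.655
  mode + wants cross > 0 → take C=(5.3400,9.8613) (cross=72.655)
ex = (C−B)/|BC| = (0.6024,0.7982); ey = (-0.7982,0.6024)
P = B + -1.69·ex + -1.66·ey = (-0.3771,-0.4696)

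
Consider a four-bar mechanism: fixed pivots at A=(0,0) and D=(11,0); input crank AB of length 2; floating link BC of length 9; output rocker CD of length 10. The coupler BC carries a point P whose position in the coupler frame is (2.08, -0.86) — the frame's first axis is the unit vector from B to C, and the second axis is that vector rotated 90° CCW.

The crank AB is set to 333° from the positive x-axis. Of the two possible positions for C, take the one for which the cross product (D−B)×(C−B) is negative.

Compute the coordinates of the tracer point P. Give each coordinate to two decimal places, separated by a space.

2.05 -3.14

A=(0,0), D=(11.00,0)
B = A + 2.00·(cos333°, sin333°) = (1.7820, -0.9080)
|BD| = 9.2626
circle(B,9.00) ∩ circle(D,10.00): a=3.6057, h=8.2462
  candidates: C₊=(4.5620,7.6519) cross=76.381; C₋=(6.1787,-8.7610) cross=-76.381
  mode - wants cross < 0 → take C=(6.1787,-8.7610) (cross=-76.381)
ex = (C−B)/|BC| = (0.4885,-0.8726); ey = (0.8726,0.4885)
P = B + 2.08·ex + -0.86·ey = (2.0477,-3.1430)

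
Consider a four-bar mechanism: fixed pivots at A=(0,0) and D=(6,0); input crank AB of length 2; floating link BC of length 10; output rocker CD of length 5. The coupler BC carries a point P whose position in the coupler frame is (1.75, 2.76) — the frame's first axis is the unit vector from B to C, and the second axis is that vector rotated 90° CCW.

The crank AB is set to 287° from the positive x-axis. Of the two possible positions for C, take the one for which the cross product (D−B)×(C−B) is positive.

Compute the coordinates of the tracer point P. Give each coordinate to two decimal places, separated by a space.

A=(0,0), D=(6.00,0)
B = A + 2.00·(cos287°, sin287°) = (0.5847, -1.9126)
|BD| = 5.7431
circle(B,10.00) ∩ circle(D,5.00): a=9.4011, h=3.4086
  candidates: C₊=(8.3141,4.4323) cross=19.576; C₋=(10.5844,-1.9958) cross=-19.576
  mode + wants cross > 0 → take C=(8.3141,4.4323) (cross=19.576)
ex = (C−B)/|BC| = (0.7729,0.6345); ey = (-0.6345,0.7729)
P = B + 1.75·ex + 2.76·ey = (0.1862,1.3310)

0.19 1.33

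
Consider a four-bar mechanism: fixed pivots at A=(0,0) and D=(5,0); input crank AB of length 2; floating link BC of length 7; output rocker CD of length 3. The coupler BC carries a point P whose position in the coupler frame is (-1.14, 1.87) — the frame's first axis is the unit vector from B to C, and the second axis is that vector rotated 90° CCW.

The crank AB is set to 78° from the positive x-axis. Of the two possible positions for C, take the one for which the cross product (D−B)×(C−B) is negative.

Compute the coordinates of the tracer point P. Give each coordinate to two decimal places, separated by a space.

A=(0,0), D=(5.00,0)
B = A + 2.00·(cos78°, sin78°) = (0.4158, 1.9563)
|BD| = 4.9842
circle(B,7.00) ∩ circle(D,3.00): a=6.5048, h=2.5860
  candidates: C₊=(7.4136,1.7817) cross=12.889; C₋=(5.3836,-2.9754) cross=-12.889
  mode - wants cross < 0 → take C=(5.3836,-2.9754) (cross=-12.889)
ex = (C−B)/|BC| = (0.7097,-0.7045); ey = (0.7045,0.7097)
P = B + -1.14·ex + 1.87·ey = (0.9242,4.0866)

0.92 4.09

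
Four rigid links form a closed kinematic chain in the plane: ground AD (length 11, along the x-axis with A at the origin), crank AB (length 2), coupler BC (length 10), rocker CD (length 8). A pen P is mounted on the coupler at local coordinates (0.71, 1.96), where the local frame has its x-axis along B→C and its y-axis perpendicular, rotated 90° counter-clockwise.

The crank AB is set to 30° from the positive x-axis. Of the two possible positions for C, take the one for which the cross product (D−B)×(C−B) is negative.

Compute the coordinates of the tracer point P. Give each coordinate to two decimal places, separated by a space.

A=(0,0), D=(11.00,0)
B = A + 2.00·(cos30°, sin30°) = (1.7321, 1.0000)
|BD| = 9.3217
circle(B,10.00) ∩ circle(D,8.00): a=6.5918, h=7.5198
  candidates: C₊=(9.0925,7.7693) cross=70.098; C₋=(7.4792,-7.1836) cross=-70.098
  mode - wants cross < 0 → take C=(7.4792,-7.1836) (cross=-70.098)
ex = (C−B)/|BC| = (0.5747,-0.8184); ey = (0.8184,0.5747)
P = B + 0.71·ex + 1.96·ey = (3.7441,1.5454)

3.74 1.55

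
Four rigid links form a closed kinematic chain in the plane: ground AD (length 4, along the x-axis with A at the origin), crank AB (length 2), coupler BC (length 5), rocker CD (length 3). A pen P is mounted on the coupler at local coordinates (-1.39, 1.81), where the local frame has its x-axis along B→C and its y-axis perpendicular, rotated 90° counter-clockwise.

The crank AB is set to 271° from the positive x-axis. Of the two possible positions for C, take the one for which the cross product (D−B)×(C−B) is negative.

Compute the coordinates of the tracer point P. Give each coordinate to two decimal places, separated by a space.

A=(0,0), D=(4.00,0)
B = A + 2.00·(cos271°, sin271°) = (0.0349, -1.9997)
|BD| = 4.4408
circle(B,5.00) ∩ circle(D,3.00): a=4.0219, h=2.9706
  candidates: C₊=(2.2883,2.4637) cross=13.192; C₋=(4.9636,-2.8410) cross=-13.192
  mode - wants cross < 0 → take C=(4.9636,-2.8410) (cross=-13.192)
ex = (C−B)/|BC| = (0.9857,-0.1683); ey = (0.1683,0.9857)
P = B + -1.39·ex + 1.81·ey = (-1.0307,0.0184)

-1.03 0.02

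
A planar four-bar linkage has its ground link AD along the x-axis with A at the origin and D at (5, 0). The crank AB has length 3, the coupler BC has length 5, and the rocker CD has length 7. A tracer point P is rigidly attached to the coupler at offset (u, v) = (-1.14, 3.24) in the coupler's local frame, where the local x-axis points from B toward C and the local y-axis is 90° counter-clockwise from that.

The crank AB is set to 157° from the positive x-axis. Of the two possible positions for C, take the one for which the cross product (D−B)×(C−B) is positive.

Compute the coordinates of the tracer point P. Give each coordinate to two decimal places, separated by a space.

A=(0,0), D=(5.00,0)
B = A + 3.00·(cos157°, sin157°) = (-2.7615, 1.1722)
|BD| = 7.8495
circle(B,5.00) ∩ circle(D,7.00): a=2.3960, h=4.3885
  candidates: C₊=(0.2630,5.1537) cross=34.448; C₋=(-1.0477,-3.5249) cross=-34.448
  mode + wants cross > 0 → take C=(0.2630,5.1537) (cross=34.448)
ex = (C−B)/|BC| = (0.6049,0.7963); ey = (-0.7963,0.6049)
P = B + -1.14·ex + 3.24·ey = (-6.0311,2.2243)

-6.03 2.22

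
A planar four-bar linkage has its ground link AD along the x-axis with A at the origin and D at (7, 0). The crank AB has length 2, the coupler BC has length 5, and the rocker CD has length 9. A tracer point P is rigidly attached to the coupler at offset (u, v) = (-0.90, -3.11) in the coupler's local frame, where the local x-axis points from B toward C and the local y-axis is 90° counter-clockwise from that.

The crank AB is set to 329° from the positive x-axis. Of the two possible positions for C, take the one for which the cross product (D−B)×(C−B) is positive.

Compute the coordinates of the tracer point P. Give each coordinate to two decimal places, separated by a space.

4.65 0.34

A=(0,0), D=(7.00,0)
B = A + 2.00·(cos329°, sin329°) = (1.7143, -1.0301)
|BD| = 5.3851
circle(B,5.00) ∩ circle(D,9.00): a=-2.5070, h=4.3261
  candidates: C₊=(-1.5739,2.7366) cross=23.296; C₋=(0.0812,-5.7558) cross=-23.296
  mode + wants cross > 0 → take C=(-1.5739,2.7366) (cross=23.296)
ex = (C−B)/|BC| = (-0.6576,0.7533); ey = (-0.7533,-0.6576)
P = B + -0.90·ex + -3.11·ey = (4.6491,0.3372)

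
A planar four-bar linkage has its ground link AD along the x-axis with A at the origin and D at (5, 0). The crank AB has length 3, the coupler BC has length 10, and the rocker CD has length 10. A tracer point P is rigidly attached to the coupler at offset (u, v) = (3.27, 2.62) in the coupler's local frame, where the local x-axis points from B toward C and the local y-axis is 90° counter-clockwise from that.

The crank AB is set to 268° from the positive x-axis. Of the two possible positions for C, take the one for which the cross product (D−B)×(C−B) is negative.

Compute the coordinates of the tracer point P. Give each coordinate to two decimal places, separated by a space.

4.08 -3.27

A=(0,0), D=(5.00,0)
B = A + 3.00·(cos268°, sin268°) = (-0.1047, -2.9982)
|BD| = 5.9200
circle(B,10.00) ∩ circle(D,10.00): a=2.9600, h=9.5519
  candidates: C₊=(-2.3898,6.7372) cross=56.548; C₋=(7.2851,-9.7354) cross=-56.548
  mode - wants cross < 0 → take C=(7.2851,-9.7354) (cross=-56.548)
ex = (C−B)/|BC| = (0.7390,-0.6737); ey = (0.6737,0.7390)
P = B + 3.27·ex + 2.62·ey = (4.0769,-3.2651)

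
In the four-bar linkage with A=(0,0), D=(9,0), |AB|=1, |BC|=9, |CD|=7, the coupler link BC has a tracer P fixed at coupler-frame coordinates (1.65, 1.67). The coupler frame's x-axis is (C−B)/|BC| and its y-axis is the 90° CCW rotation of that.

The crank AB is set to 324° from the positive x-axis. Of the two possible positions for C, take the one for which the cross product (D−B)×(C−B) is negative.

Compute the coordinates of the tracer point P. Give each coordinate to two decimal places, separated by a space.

3.16 -0.52

A=(0,0), D=(9.00,0)
B = A + 1.00·(cos324°, sin324°) = (0.8090, -0.5878)
|BD| = 8.2120
circle(B,9.00) ∩ circle(D,7.00): a=6.0544, h=6.6592
  candidates: C₊=(6.3712,6.4876) cross=54.685; C₋=(7.3245,-6.7965) cross=-54.685
  mode - wants cross < 0 → take C=(7.3245,-6.7965) (cross=-54.685)
ex = (C−B)/|BC| = (0.7239,-0.6899); ey = (0.6899,0.7239)
P = B + 1.65·ex + 1.67·ey = (3.1556,-0.5171)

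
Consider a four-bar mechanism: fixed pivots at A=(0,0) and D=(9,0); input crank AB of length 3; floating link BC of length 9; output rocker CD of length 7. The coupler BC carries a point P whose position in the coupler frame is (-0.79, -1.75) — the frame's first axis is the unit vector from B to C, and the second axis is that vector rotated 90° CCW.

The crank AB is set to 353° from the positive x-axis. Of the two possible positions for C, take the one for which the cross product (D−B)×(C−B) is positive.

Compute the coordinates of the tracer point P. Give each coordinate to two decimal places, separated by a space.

3.94 -2.03

A=(0,0), D=(9.00,0)
B = A + 3.00·(cos353°, sin353°) = (2.9776, -0.3656)
|BD| = 6.0334
circle(B,9.00) ∩ circle(D,7.00): a=5.6686, h=6.9905
  candidates: C₊=(8.2122,6.9555) cross=42.177; C₋=(9.0594,-6.9997) cross=-42.177
  mode + wants cross > 0 → take C=(8.2122,6.9555) (cross=42.177)
ex = (C−B)/|BC| = (0.5816,0.8135); ey = (-0.8135,0.5816)
P = B + -0.79·ex + -1.75·ey = (3.9417,-2.0261)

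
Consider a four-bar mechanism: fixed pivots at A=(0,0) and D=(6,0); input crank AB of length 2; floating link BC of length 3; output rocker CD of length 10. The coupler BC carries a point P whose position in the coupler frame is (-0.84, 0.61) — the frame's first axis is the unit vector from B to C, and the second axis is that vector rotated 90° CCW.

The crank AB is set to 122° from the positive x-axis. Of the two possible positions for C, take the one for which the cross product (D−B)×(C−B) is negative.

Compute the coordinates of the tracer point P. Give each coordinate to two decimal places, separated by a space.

A=(0,0), D=(6.00,0)
B = A + 2.00·(cos122°, sin122°) = (-1.0598, 1.6961)
|BD| = 7.2607
circle(B,3.00) ∩ circle(D,10.00): a=-2.6362, h=1.4319
  candidates: C₊=(-3.2887,3.7042) cross=10.396; C₋=(-3.9576,0.9197) cross=-10.396
  mode - wants cross < 0 → take C=(-3.9576,0.9197) (cross=-10.396)
ex = (C−B)/|BC| = (-0.9659,-0.2588); ey = (0.2588,-0.9659)
P = B + -0.84·ex + 0.61·ey = (-0.0906,1.3243)

-0.09 1.32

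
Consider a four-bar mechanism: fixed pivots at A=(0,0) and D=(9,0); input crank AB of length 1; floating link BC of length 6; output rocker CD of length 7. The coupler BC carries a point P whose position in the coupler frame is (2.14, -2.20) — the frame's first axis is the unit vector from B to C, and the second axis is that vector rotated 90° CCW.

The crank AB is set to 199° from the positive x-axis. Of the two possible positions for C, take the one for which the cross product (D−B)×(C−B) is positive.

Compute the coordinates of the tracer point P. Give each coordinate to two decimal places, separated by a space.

2.12 -0.33

A=(0,0), D=(9.00,0)
B = A + 1.00·(cos199°, sin199°) = (-0.9455, -0.3256)
|BD| = 9.9508
circle(B,6.00) ∩ circle(D,7.00): a=4.3222, h=4.1615
  candidates: C₊=(3.2382,3.9752) cross=41.411; C₋=(3.5105,-4.3435) cross=-41.411
  mode + wants cross > 0 → take C=(3.2382,3.9752) (cross=41.411)
ex = (C−B)/|BC| = (0.6973,0.7168); ey = (-0.7168,0.6973)
P = B + 2.14·ex + -2.20·ey = (2.1236,-0.3257)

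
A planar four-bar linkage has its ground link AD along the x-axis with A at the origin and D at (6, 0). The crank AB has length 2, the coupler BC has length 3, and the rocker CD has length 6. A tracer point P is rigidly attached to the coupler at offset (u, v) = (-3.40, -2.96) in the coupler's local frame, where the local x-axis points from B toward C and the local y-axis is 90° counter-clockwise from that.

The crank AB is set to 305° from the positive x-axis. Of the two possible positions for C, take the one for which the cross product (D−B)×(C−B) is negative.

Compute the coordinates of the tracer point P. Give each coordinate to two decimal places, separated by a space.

A=(0,0), D=(6.00,0)
B = A + 2.00·(cos305°, sin305°) = (1.1472, -1.6383)
|BD| = 5.1219
circle(B,3.00) ∩ circle(D,6.00): a=-0.0748, h=2.9991
  candidates: C₊=(0.1170,1.1793) cross=15.361; C₋=(2.0356,-4.5037) cross=-15.361
  mode - wants cross < 0 → take C=(2.0356,-4.5037) (cross=-15.361)
ex = (C−B)/|BC| = (0.2962,-0.9551); ey = (0.9551,0.2962)
P = B + -3.40·ex + -2.96·ey = (-2.6870,0.7326)

-2.69 0.73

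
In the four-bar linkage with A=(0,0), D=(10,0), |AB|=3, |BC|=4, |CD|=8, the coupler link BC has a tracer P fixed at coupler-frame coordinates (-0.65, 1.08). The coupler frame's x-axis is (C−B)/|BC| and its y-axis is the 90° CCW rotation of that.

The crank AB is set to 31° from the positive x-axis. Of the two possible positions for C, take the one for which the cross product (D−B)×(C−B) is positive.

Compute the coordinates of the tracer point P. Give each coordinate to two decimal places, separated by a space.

1.33 1.32

A=(0,0), D=(10.00,0)
B = A + 3.00·(cos31°, sin31°) = (2.5715, 1.5451)
|BD| = 7.5875
circle(B,4.00) ∩ circle(D,8.00): a=0.6306, h=3.9500
  candidates: C₊=(3.9933,5.2839) cross=29.970; C₋=(2.3846,-2.4505) cross=-29.970
  mode + wants cross > 0 → take C=(3.9933,5.2839) (cross=29.970)
ex = (C−B)/|BC| = (0.3554,0.9347); ey = (-0.9347,0.3554)
P = B + -0.65·ex + 1.08·ey = (1.3310,1.3214)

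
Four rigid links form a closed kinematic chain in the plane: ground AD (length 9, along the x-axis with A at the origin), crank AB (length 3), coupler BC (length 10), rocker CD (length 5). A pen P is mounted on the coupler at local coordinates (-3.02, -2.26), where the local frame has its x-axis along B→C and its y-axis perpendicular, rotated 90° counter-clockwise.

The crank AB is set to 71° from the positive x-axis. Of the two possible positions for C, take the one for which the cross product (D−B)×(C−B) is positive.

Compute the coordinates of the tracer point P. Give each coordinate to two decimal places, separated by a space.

A=(0,0), D=(9.00,0)
B = A + 3.00·(cos71°, sin71°) = (0.9767, 2.8366)
|BD| = 8.5100
circle(B,10.00) ∩ circle(D,5.00): a=8.6616, h=4.9977
  candidates: C₊=(10.8088,4.6614) cross=42.530; C₋=(7.4771,-4.7624) cross=-42.530
  mode + wants cross > 0 → take C=(10.8088,4.6614) (cross=42.530)
ex = (C−B)/|BC| = (0.9832,0.1825); ey = (-0.1825,0.9832)
P = B + -3.02·ex + -2.26·ey = (-1.5802,0.0634)

-1.58 0.06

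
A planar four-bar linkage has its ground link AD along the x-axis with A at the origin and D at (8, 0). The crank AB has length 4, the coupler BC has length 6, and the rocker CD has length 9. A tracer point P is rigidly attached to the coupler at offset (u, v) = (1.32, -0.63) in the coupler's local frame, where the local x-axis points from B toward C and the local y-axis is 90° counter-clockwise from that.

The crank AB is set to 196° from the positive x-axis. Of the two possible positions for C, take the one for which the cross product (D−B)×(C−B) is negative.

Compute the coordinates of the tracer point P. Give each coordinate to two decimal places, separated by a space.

-3.29 -2.46

A=(0,0), D=(8.00,0)
B = A + 4.00·(cos196°, sin196°) = (-3.8450, -1.1025)
|BD| = 11.8962
circle(B,6.00) ∩ circle(D,9.00): a=4.0568, h=4.4207
  candidates: C₊=(-0.2154,3.6751) cross=52.590; C₋=(0.6040,-5.1282) cross=-52.590
  mode - wants cross < 0 → take C=(0.6040,-5.1282) (cross=-52.590)
ex = (C−B)/|BC| = (0.7415,-0.6709); ey = (0.6709,0.7415)
P = B + 1.32·ex + -0.63·ey = (-3.2890,-2.4553)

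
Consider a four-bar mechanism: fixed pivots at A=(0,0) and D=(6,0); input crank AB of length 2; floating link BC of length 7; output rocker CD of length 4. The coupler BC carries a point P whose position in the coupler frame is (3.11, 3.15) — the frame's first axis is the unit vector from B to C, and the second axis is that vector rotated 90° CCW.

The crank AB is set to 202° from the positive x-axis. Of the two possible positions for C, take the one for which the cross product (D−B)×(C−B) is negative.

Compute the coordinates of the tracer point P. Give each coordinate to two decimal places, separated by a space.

A=(0,0), D=(6.00,0)
B = A + 2.00·(cos202°, sin202°) = (-1.8544, -0.7492)
|BD| = 7.8900
circle(B,7.00) ∩ circle(D,4.00): a=6.0363, h=3.5445
  candidates: C₊=(3.8180,3.3525) cross=27.966; C₋=(4.4912,-3.7045) cross=-27.966
  mode - wants cross < 0 → take C=(4.4912,-3.7045) (cross=-27.966)
ex = (C−B)/|BC| = (0.9065,-0.4222); ey = (0.4222,0.9065)
P = B + 3.11·ex + 3.15·ey = (2.2948,0.7933)

2.29 0.79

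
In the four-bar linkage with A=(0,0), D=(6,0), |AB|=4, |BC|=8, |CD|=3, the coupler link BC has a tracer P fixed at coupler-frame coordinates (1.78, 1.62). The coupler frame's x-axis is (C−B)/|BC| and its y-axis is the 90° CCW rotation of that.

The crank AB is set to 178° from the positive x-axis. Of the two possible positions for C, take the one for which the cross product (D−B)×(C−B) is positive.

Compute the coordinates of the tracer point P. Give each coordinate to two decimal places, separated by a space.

-2.65 2.13

A=(0,0), D=(6.00,0)
B = A + 4.00·(cos178°, sin178°) = (-3.9976, 0.1396)
|BD| = 9.9985
circle(B,8.00) ∩ circle(D,3.00): a=7.7497, h=1.9856
  candidates: C₊=(3.7791,2.0168) cross=19.853; C₋=(3.7236,-1.9540) cross=-19.853
  mode + wants cross > 0 → take C=(3.7791,2.0168) (cross=19.853)
ex = (C−B)/|BC| = (0.9721,0.2347); ey = (-0.2347,0.9721)
P = B + 1.78·ex + 1.62·ey = (-2.6474,2.1320)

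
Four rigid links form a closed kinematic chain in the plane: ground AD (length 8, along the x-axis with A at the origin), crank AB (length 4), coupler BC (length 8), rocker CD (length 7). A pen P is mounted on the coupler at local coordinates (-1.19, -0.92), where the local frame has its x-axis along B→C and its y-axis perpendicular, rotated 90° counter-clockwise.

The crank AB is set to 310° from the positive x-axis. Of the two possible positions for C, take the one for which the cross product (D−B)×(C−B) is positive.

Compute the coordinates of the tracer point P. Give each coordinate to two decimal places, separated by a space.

3.42 -4.30

A=(0,0), D=(8.00,0)
B = A + 4.00·(cos310°, sin310°) = (2.5712, -3.0642)
|BD| = 6.2339
circle(B,8.00) ∩ circle(D,7.00): a=4.3201, h=6.7333
  candidates: C₊=(3.0237,4.9230) cross=41.975; C₋=(9.6429,-6.8045) cross=-41.975
  mode + wants cross > 0 → take C=(3.0237,4.9230) (cross=41.975)
ex = (C−B)/|BC| = (0.0566,0.9984); ey = (-0.9984,0.0566)
P = B + -1.19·ex + -0.92·ey = (3.4224,-4.3043)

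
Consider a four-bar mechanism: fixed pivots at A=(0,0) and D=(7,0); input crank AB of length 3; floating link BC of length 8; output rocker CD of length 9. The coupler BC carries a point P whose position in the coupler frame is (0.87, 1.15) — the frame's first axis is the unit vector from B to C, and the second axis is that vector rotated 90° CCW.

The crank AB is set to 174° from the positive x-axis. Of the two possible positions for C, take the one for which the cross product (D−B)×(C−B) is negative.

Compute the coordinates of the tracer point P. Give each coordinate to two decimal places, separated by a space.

A=(0,0), D=(7.00,0)
B = A + 3.00·(cos174°, sin174°) = (-2.9836, 0.3136)
|BD| = 9.9885
circle(B,8.00) ∩ circle(D,9.00): a=4.1433, h=6.8435
  candidates: C₊=(1.3725,7.0236) cross=68.356; C₋=(0.9428,-6.6566) cross=-68.356
  mode - wants cross < 0 → take C=(0.9428,-6.6566) (cross=-68.356)
ex = (C−B)/|BC| = (0.4908,-0.8713); ey = (0.8713,0.4908)
P = B + 0.87·ex + 1.15·ey = (-1.5546,0.1200)

-1.55 0.12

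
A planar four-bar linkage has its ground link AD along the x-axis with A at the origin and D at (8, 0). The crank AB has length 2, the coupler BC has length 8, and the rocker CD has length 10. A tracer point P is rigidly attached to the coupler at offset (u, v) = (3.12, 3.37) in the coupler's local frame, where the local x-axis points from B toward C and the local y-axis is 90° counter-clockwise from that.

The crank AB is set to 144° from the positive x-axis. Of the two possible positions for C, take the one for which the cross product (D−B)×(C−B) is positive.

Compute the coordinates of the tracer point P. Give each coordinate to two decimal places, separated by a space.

A=(0,0), D=(8.00,0)
B = A + 2.00·(cos144°, sin144°) = (-1.6180, 1.1756)
|BD| = 9.6896
circle(B,8.00) ∩ circle(D,10.00): a=2.9871, h=7.4214
  candidates: C₊=(2.2474,8.1797) cross=71.910; C₋=(0.4467,-6.5534) cross=-71.910
  mode + wants cross > 0 → take C=(2.2474,8.1797) (cross=71.910)
ex = (C−B)/|BC| = (0.4832,0.8755); ey = (-0.8755,0.4832)
P = B + 3.12·ex + 3.37·ey = (-3.0610,5.5355)

-3.06 5.54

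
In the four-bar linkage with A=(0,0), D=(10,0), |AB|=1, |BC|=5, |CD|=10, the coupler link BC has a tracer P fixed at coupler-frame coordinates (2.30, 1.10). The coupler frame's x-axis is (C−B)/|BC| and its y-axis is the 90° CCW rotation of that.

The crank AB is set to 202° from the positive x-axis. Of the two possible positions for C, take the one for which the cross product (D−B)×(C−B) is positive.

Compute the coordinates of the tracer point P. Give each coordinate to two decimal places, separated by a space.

-1.08 2.17

A=(0,0), D=(10.00,0)
B = A + 1.00·(cos202°, sin202°) = (-0.9272, -0.3746)
|BD| = 10.9336
circle(B,5.00) ∩ circle(D,10.00): a=2.0370, h=4.5662
  candidates: C₊=(0.9522,4.2587) cross=49.926; C₋=(1.2651,-4.8684) cross=-49.926
  mode + wants cross > 0 → take C=(0.9522,4.2587) (cross=49.926)
ex = (C−B)/|BC| = (0.3759,0.9267); ey = (-0.9267,0.3759)
P = B + 2.30·ex + 1.10·ey = (-1.0820,2.1702)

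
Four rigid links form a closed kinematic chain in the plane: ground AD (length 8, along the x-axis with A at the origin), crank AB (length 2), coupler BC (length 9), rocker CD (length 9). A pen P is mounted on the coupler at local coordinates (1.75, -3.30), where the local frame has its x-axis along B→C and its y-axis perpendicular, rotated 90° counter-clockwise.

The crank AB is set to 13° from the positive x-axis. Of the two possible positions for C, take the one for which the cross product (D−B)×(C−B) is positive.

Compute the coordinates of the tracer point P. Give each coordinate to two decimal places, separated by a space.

5.68 0.71

A=(0,0), D=(8.00,0)
B = A + 2.00·(cos13°, sin13°) = (1.9487, 0.4499)
|BD| = 6.0680
circle(B,9.00) ∩ circle(D,9.00): a=3.0340, h=8.4732
  candidates: C₊=(5.6026,8.6748) cross=51.415; C₋=(4.3461,-8.2249) cross=-51.415
  mode + wants cross > 0 → take C=(5.6026,8.6748) (cross=51.415)
ex = (C−B)/|BC| = (0.4060,0.9139); ey = (-0.9139,0.4060)
P = B + 1.75·ex + -3.30·ey = (5.6750,0.7094)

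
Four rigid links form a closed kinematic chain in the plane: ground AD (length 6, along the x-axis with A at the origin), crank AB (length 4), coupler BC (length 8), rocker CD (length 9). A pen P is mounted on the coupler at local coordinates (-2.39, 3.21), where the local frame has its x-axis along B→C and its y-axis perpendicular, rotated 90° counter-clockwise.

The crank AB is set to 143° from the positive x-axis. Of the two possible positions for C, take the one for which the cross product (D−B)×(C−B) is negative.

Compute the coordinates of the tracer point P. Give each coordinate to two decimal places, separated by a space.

-0.67 5.51

A=(0,0), D=(6.00,0)
B = A + 4.00·(cos143°, sin143°) = (-3.1945, 2.4073)
|BD| = 9.5044
circle(B,8.00) ∩ circle(D,9.00): a=3.8579, h=7.0083
  candidates: C₊=(2.3126,8.2099) cross=66.610; C₋=(-1.2375,-5.3497) cross=-66.610
  mode - wants cross < 0 → take C=(-1.2375,-5.3497) (cross=-66.610)
ex = (C−B)/|BC| = (0.2446,-0.9696); ey = (0.9696,0.2446)
P = B + -2.39·ex + 3.21·ey = (-0.6667,5.5099)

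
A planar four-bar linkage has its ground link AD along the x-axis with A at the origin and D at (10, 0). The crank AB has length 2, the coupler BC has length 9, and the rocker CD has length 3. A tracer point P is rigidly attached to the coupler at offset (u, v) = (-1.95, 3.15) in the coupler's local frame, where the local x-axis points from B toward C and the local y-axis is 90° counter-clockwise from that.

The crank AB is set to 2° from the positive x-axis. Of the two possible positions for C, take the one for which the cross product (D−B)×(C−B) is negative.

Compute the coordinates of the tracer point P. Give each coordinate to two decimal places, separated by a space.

A=(0,0), D=(10.00,0)
B = A + 2.00·(cos2°, sin2°) = (1.9988, 0.0698)
|BD| = 8.0015
circle(B,9.00) ∩ circle(D,3.00): a=8.4999, h=2.9583
  candidates: C₊=(10.5242,2.9539) cross=23.671; C₋=(10.4726,-2.9625) cross=-23.671
  mode - wants cross < 0 → take C=(10.4726,-2.9625) (cross=-23.671)
ex = (C−B)/|BC| = (0.9415,-0.3369); ey = (0.3369,0.9415)
P = B + -1.95·ex + 3.15·ey = (1.2241,3.6926)

1.22 3.69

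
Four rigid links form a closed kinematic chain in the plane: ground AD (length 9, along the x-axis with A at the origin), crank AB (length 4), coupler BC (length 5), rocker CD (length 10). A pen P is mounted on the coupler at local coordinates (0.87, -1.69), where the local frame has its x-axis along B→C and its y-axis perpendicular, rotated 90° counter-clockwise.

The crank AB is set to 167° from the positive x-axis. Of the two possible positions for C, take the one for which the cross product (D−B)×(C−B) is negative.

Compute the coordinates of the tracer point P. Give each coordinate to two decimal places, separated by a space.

-4.59 -0.87

A=(0,0), D=(9.00,0)
B = A + 4.00·(cos167°, sin167°) = (-3.8975, 0.8998)
|BD| = 12.9288
circle(B,5.00) ∩ circle(D,10.00): a=3.5639, h=3.5069
  candidates: C₊=(-0.0981,4.1502) cross=45.340; C₋=(-0.5863,-2.8466) cross=-45.340
  mode - wants cross < 0 → take C=(-0.5863,-2.8466) (cross=-45.340)
ex = (C−B)/|BC| = (0.6622,-0.7493); ey = (0.7493,0.6622)
P = B + 0.87·ex + -1.69·ey = (-4.5876,-0.8713)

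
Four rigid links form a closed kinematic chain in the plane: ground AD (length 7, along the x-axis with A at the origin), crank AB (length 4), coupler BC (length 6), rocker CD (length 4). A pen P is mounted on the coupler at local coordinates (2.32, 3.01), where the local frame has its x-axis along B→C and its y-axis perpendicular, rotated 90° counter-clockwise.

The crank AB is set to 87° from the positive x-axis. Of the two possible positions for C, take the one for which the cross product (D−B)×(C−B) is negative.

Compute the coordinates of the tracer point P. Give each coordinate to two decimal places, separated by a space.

A=(0,0), D=(7.00,0)
B = A + 4.00·(cos87°, sin87°) = (0.2093, 3.9945)
|BD| = 7.8784
circle(B,6.00) ∩ circle(D,4.00): a=5.2085, h=2.9785
  candidates: C₊=(6.2089,3.9210) cross=23.466; C₋=(3.1885,-1.2136) cross=-23.466
  mode - wants cross < 0 → take C=(3.1885,-1.2136) (cross=-23.466)
ex = (C−B)/|BC| = (0.4965,-0.8680); ey = (0.8680,0.4965)
P = B + 2.32·ex + 3.01·ey = (3.9740,3.4753)

3.97 3.48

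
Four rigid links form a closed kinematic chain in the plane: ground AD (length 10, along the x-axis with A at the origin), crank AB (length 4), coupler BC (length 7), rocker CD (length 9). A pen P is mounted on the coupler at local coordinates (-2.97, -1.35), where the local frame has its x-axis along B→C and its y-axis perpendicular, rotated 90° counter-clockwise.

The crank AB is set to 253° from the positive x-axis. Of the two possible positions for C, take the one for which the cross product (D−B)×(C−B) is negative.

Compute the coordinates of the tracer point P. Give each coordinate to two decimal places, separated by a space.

A=(0,0), D=(10.00,0)
B = A + 4.00·(cos253°, sin253°) = (-1.1695, -3.8252)
|BD| = 11.8063
circle(B,7.00) ∩ circle(D,9.00): a=4.5480, h=5.3213
  candidates: C₊=(1.4091,2.6825) cross=62.825; C₋=(4.8572,-7.3859) cross=-62.825
  mode - wants cross < 0 → take C=(4.8572,-7.3859) (cross=-62.825)
ex = (C−B)/|BC| = (0.8610,-0.5087); ey = (0.5087,0.8610)
P = B + -2.97·ex + -1.35·ey = (-4.4132,-3.4768)

-4.41 -3.48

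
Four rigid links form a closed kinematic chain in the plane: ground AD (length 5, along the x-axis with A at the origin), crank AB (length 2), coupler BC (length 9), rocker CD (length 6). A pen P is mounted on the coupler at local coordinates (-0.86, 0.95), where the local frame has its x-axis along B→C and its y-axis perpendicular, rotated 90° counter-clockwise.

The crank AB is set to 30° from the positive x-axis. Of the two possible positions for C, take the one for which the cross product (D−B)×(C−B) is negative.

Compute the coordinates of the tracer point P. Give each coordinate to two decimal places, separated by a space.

A=(0,0), D=(5.00,0)
B = A + 2.00·(cos30°, sin30°) = (1.7321, 1.0000)
|BD| = 3.4175
circle(B,9.00) ∩ circle(D,6.00): a=8.2925, h=3.4978
  candidates: C₊=(10.6851,1.9183) cross=11.954; C₋=(8.6381,-4.7712) cross=-11.954
  mode - wants cross < 0 → take C=(8.6381,-4.7712) (cross=-11.954)
ex = (C−B)/|BC| = (0.7673,-0.6412); ey = (0.6412,0.7673)
P = B + -0.86·ex + 0.95·ey = (1.6813,2.2804)

1.68 2.28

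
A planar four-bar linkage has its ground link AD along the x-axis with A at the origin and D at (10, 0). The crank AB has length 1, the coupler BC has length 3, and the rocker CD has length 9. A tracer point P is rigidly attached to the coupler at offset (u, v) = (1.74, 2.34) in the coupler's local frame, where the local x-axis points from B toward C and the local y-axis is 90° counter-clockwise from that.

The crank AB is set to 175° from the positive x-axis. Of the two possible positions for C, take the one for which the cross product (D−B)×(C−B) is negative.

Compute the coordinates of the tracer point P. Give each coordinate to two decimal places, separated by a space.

A=(0,0), D=(10.00,0)
B = A + 1.00·(cos175°, sin175°) = (-0.9962, 0.0872)
|BD| = 10.9965
circle(B,3.00) ∩ circle(D,9.00): a=2.2245, h=2.0128
  candidates: C₊=(1.2442,2.0823) cross=22.134; C₋=(1.2123,-1.9433) cross=-22.134
  mode - wants cross < 0 → take C=(1.2123,-1.9433) (cross=-22.134)
ex = (C−B)/|BC| = (0.7362,-0.6768); ey = (0.6768,0.7362)
P = B + 1.74·ex + 2.34·ey = (1.8685,0.6321)

1.87 0.63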